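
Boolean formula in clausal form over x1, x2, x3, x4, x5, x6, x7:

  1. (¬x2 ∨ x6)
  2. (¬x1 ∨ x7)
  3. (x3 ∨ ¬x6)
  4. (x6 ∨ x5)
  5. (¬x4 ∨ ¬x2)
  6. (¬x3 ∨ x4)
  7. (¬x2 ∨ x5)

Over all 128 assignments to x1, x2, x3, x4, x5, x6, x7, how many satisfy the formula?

Split on x2, then x6.
  x2=T, x6=T: a clause becomes empty — 0.
  x2=T, x6=F: a clause becomes empty — 0.
  x2=F, x6=T: x5 free; 3 ways for (x1,x3,x4,x7) × 2^1 = 6.
  x2=F, x6=F: 9 of the 32 assignments to (x1,x3,x4,x5,x7) work.
Total: 0 + 0 + 6 + 9 = 15.

15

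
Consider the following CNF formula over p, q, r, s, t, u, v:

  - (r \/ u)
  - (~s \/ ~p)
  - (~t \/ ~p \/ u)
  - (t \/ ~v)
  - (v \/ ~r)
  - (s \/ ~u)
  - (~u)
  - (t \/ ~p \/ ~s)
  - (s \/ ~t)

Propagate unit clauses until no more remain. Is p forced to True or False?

False

Unit clause (~u) sets u = False.
From (u \/ r) and u = False: r = True.
(~r \/ v) with r = True leaves only v, so v = True.
(t \/ ~v): since v = True, the clause reduces to (t). t = True.
(u \/ ~t \/ ~p) with t = True, u = False leaves only ~p, so p = False.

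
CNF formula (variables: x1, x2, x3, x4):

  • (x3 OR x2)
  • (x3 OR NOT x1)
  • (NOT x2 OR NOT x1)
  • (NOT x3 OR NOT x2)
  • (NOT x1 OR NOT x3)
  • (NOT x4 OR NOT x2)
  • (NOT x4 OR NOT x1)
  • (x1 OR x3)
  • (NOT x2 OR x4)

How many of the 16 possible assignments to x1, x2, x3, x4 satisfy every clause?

Satisfying assignments:
  x1=0 x2=0 x3=1 x4=0
  x1=0 x2=0 x3=1 x4=1
That's 2 in total.

2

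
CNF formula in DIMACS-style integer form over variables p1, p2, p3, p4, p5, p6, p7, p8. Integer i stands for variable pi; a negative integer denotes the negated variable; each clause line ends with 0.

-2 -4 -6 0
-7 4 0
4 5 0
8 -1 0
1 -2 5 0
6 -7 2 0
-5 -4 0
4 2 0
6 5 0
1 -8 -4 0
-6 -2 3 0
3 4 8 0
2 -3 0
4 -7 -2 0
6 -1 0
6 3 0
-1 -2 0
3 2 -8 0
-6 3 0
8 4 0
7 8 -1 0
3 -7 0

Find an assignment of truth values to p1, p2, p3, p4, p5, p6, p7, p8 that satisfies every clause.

p1=F  p2=T  p3=T  p4=F  p5=T  p6=F  p7=F  p8=T

Check each clause:
  1. (~p4 \/ ~p2 \/ ~p6) — ~p6 is true.
  2. (~p7 \/ p4) — ~p7 is true.
  3. (p4 \/ p5) — p5 is true.
  4. (~p1 \/ p8) — p8 is true.
  5. (p1 \/ p5 \/ ~p2) — p5 is true.
  6. (~p7 \/ p6 \/ p2) — ~p7 is true.
  7. (~p5 \/ ~p4) — ~p4 is true.
  8. (p4 \/ p2) — p2 is true.
  9. (p6 \/ p5) — p5 is true.
  10. (~p4 \/ p1 \/ ~p8) — ~p4 is true.
  11. (~p2 \/ p3 \/ ~p6) — ~p6 is true.
  12. (p3 \/ p8 \/ p4) — p8 is true.
  13. (p2 \/ ~p3) — p2 is true.
  14. (~p7 \/ p4 \/ ~p2) — ~p7 is true.
  15. (p6 \/ ~p1) — ~p1 is true.
  16. (p3 \/ p6) — p3 is true.
  17. (~p1 \/ ~p2) — ~p1 is true.
  18. (p2 \/ p3 \/ ~p8) — p2 is true.
  19. (p3 \/ ~p6) — ~p6 is true.
  20. (p8 \/ p4) — p8 is true.
  21. (p8 \/ ~p1 \/ p7) — p8 is true.
  22. (p3 \/ ~p7) — ~p7 is true.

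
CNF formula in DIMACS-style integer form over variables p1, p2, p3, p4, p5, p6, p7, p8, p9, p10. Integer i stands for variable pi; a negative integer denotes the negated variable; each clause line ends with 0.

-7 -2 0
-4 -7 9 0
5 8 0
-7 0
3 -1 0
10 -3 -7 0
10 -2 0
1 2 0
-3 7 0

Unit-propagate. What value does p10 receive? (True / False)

True

(~p7) stands alone — p7 = False.
(p7 \/ ~p3): since p7 = False, the clause reduces to (~p3). p3 = False.
In (~p1 \/ p3), p3 is now false; ~p1 must hold, so p1 = False.
(p1 \/ p2) with p1 = False leaves only p2, so p2 = True.
(~p2 \/ p10): since p2 = True, the clause reduces to (p10). p10 = True.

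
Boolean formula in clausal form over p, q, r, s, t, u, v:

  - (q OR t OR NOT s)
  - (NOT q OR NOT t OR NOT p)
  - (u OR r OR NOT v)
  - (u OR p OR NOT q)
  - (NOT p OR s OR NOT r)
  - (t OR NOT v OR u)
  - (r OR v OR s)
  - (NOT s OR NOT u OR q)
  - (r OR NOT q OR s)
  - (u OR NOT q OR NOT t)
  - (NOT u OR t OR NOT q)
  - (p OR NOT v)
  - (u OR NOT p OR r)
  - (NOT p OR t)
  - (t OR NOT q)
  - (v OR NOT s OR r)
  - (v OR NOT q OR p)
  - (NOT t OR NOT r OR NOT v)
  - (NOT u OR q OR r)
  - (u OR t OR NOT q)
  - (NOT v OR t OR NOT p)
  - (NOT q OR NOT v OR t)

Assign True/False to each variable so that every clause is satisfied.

Try p = False.
  then v is forced to False.
  then q is forced to False.
Try r = True.
For the remaining variables, s = False, t = False, u = True works.

p=F  q=F  r=T  s=F  t=F  u=T  v=F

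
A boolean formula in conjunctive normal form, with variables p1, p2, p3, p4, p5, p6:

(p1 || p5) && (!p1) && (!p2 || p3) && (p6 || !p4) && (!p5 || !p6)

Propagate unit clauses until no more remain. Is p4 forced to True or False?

False

Unit clause (!p1) sets p1 = False.
From (p1 || p5) and p1 = False: p5 = True.
In (!p6 || !p5), !p5 is now false; !p6 must hold, so p6 = False.
(p6 || !p4) with p6 = False leaves only !p4, so p4 = False.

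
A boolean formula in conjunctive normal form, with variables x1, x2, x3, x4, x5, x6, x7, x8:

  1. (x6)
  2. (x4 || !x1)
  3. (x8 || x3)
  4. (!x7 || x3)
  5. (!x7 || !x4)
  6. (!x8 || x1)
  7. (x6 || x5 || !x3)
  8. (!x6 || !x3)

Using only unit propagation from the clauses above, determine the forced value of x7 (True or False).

(x6) is a unit clause: x6 = True.
In (!x6 || !x3), !x6 is now false; !x3 must hold, so x3 = False.
From (x8 || x3) and x3 = False: x8 = True.
(x3 || !x7) with x3 = False leaves only !x7, so x7 = False.

False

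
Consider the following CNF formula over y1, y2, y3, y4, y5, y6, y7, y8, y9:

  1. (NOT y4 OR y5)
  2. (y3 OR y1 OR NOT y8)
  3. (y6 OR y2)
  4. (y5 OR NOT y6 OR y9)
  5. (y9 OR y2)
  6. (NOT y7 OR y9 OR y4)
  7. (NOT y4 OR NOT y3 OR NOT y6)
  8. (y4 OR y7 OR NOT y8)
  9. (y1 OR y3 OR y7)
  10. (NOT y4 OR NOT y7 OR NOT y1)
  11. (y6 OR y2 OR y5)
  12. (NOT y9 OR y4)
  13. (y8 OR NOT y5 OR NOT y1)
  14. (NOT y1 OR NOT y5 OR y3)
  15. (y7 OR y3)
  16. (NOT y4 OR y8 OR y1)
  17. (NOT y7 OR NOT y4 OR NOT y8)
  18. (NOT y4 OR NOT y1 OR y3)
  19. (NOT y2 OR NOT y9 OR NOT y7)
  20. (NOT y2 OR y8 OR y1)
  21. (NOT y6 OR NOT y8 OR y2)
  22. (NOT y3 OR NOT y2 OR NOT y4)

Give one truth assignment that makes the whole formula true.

y1=T, y2=T, y3=T, y4=F, y5=F, y6=F, y7=F, y8=F, y9=F

Branch on y1: take y1 = True.
For the remaining variables, y2 = True, y3 = True, y4 = False, y5 = False, y6 = False, y7 = False, y8 = False, y9 = False works.
Every clause has at least one true literal under this assignment.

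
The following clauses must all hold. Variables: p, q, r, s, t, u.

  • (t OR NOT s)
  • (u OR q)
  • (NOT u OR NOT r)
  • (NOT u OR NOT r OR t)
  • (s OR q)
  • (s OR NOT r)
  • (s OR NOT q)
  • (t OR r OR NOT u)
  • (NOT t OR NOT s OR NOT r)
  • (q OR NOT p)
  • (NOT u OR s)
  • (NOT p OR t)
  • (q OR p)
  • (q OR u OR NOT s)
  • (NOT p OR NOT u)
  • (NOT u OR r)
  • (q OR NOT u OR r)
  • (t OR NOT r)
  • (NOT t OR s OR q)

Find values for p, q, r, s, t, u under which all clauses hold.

p=1, q=1, r=0, s=1, t=1, u=0

Try p = True.
  then q is forced to True.
  then s is forced to True.
  then t is forced to True.
  then r is forced to False.
  then u is forced to False.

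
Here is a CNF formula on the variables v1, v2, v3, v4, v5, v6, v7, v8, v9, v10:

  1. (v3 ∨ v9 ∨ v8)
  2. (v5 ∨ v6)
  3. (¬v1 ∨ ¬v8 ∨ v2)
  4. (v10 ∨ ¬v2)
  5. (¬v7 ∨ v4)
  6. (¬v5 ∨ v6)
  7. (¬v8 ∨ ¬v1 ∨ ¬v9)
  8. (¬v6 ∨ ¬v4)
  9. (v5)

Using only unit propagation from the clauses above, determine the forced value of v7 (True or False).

False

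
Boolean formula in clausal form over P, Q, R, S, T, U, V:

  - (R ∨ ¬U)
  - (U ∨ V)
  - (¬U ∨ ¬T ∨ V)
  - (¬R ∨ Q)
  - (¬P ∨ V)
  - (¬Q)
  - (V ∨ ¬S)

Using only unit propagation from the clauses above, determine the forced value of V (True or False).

(¬Q) is a unit clause: Q = False.
From (¬R ∨ Q) and Q = False: R = False.
From (R ∨ ¬U) and R = False: U = False.
(U ∨ V) with U = False leaves only V, so V = True.

True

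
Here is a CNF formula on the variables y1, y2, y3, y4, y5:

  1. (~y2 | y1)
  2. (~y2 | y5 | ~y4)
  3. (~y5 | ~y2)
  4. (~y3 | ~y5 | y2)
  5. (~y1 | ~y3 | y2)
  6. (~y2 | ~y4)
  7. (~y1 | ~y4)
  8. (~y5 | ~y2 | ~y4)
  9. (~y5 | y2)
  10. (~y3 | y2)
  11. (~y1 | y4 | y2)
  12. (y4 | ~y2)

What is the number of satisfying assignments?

The models are:
  y1=0 y2=0 y3=0 y4=0 y5=0
  y1=0 y2=0 y3=0 y4=1 y5=0
That's 2 in total.

2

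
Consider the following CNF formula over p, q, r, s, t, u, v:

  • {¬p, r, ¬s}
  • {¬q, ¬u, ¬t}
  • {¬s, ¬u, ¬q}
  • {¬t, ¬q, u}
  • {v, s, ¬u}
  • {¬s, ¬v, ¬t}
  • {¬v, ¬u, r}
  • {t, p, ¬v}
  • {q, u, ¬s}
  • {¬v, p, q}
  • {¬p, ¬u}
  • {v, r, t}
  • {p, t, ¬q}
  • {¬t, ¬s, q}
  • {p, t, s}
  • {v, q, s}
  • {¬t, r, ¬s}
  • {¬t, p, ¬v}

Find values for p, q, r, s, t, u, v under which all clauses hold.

p = True, q = True, r = False, s = False, t = False, u = False, v = True

Check each clause:
  1. {r, ¬s, ¬p} — ¬s is true.
  2. {¬u, ¬q, ¬t} — ¬u is true.
  3. {¬s, ¬u, ¬q} — ¬u is true.
  4. {u, ¬t, ¬q} — ¬t is true.
  5. {v, ¬u, s} — ¬u is true.
  6. {¬t, ¬v, ¬s} — ¬t is true.
  7. {¬u, ¬v, r} — ¬u is true.
  8. {p, ¬v, t} — p is true.
  9. {q, ¬s, u} — q is true.
  10. {q, p, ¬v} — q is true.
  11. {¬u, ¬p} — ¬u is true.
  12. {r, t, v} — v is true.
  13. {t, ¬q, p} — p is true.
  14. {¬t, ¬s, q} — q is true.
  15. {s, p, t} — p is true.
  16. {v, q, s} — q is true.
  17. {r, ¬t, ¬s} — ¬t is true.
  18. {¬t, ¬v, p} — ¬t is true.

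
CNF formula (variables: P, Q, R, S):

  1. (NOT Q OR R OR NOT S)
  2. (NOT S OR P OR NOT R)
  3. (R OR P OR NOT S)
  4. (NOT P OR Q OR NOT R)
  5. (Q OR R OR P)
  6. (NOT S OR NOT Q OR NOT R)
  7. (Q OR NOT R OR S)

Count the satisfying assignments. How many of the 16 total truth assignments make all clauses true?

Satisfying assignments:
  P=F Q=T R=F S=F
  P=F Q=T R=T S=F
  P=T Q=F R=F S=F
  P=T Q=F R=F S=T
  P=T Q=T R=F S=F
  P=T Q=T R=T S=F
Count: 6.

6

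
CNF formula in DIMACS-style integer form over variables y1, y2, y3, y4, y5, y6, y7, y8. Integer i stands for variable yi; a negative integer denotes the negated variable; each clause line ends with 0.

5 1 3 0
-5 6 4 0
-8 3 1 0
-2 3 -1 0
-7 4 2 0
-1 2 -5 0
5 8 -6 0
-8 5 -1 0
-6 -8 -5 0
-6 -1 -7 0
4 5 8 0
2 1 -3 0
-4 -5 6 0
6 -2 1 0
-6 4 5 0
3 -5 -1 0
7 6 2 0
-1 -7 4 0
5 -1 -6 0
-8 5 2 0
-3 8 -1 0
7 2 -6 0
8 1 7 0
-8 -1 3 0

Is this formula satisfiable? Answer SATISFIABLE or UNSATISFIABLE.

Try y1 = False.
Branch on y2: take y2 = False.
  then y3 is forced to False.
  then y5 is forced to True.
  then y8 is forced to False.
  then y7 is forced to True.
  then y4 is forced to True.
  then y6 is forced to True.
So y1=0, y2=0, y3=0, y4=1, y5=1, y6=1, y7=1, y8=0 is a satisfying assignment.

SATISFIABLE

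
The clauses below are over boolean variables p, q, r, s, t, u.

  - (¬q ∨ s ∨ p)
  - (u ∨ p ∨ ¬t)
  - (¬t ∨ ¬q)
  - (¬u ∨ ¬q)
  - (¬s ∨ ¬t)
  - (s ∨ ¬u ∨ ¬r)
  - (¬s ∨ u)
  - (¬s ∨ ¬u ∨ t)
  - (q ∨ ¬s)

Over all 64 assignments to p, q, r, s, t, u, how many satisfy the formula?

12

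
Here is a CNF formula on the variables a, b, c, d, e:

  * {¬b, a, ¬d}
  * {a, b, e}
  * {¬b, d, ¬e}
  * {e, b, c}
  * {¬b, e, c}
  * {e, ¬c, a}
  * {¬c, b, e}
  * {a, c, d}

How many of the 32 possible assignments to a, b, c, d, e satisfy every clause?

Split on b, then e.
  b=T, e=T: remaining (a,c,d) ∈ {(T,F,T); (T,T,T)} — 2.
  b=T, e=F: remaining (a,c,d) ∈ {(T,T,F); (T,T,T)} — 2.
  b=F, e=T: 7 of the 8 assignments to (a,c,d) work.
  b=F, e=F: a clause becomes empty — 0.
Total: 2 + 2 + 7 + 0 = 11.

11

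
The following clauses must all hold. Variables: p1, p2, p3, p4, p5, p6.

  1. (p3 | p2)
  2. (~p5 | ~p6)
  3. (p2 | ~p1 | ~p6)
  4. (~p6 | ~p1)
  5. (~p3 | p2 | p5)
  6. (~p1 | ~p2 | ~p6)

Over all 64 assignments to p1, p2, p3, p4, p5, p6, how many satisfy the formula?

Split on p2, then p6.
  p2=T, p6=T: remaining (p1,p3,p4,p5) ∈ {(F,F,F,F); (F,F,T,F); (F,T,F,F); (F,T,T,F)} — 4.
  p2=T, p6=F: p1, p3, p4, p5 free → 2^4 = 16.
  p2=F, p6=T: a clause becomes empty — 0.
  p2=F, p6=F: remaining (p1,p3,p4,p5) ∈ {(F,T,F,T); (F,T,T,T); (T,T,F,T); (T,T,T,T)} — 4.
Total: 4 + 16 + 0 + 4 = 24.

24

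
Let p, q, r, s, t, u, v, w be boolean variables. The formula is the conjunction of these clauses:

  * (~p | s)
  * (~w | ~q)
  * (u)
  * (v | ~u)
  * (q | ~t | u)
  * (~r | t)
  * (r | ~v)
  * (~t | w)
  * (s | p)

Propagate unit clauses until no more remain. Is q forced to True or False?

False

(u) stands alone — u = True.
From (~u | v) and u = True: v = True.
From (~v | r) and v = True: r = True.
(t | ~r): since r = True, the clause reduces to (t). t = True.
(w | ~t): since t = True, the clause reduces to (w). w = True.
In (~w | ~q), ~w is now false; ~q must hold, so q = False.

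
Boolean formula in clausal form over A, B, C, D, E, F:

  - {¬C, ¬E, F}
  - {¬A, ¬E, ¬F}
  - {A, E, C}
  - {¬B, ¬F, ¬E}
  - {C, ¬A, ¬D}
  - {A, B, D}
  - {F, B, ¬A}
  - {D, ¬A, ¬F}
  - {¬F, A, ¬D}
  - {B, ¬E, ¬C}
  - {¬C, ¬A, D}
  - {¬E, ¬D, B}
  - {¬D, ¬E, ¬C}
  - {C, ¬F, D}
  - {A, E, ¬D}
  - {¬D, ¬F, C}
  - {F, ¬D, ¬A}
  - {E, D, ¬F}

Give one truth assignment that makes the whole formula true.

Branch on A: take A = False.
The remaining clauses are satisfied by B = True, C = False, D = True, E = True, F = False.
Every clause has at least one true literal under this assignment.

A=False  B=True  C=False  D=True  E=True  F=False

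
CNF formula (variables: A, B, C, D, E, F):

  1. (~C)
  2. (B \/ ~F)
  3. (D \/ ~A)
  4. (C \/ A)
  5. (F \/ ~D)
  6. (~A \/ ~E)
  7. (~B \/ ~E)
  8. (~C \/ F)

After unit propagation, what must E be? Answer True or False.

Unit clause (~C) sets C = False.
From (A \/ C) and C = False: A = True.
In (~A \/ D), ~A is now false; D must hold, so D = True.
In (~D \/ F), ~D is now false; F must hold, so F = True.
From (B \/ ~F) and F = True: B = True.
(~A \/ ~E): since A = True, the clause reduces to (~E). E = False.

False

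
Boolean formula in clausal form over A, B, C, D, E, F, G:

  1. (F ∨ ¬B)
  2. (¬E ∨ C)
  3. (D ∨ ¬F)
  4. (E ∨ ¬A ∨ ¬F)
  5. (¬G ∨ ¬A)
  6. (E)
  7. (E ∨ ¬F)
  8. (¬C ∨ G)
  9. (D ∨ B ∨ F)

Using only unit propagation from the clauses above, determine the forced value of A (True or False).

False

(E) is a unit clause: E = True.
(¬E ∨ C) with E = True leaves only C, so C = True.
(G ∨ ¬C) with C = True leaves only G, so G = True.
(¬G ∨ ¬A): since G = True, the clause reduces to (¬A). A = False.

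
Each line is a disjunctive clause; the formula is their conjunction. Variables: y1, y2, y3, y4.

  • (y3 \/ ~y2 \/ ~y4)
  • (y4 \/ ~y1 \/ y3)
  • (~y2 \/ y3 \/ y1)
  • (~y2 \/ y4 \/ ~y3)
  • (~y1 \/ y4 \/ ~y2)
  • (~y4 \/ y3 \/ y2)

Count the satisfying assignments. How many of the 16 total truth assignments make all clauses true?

7

Satisfying assignments:
  y1=0 y2=0 y3=0 y4=0
  y1=0 y2=0 y3=1 y4=0
  y1=0 y2=0 y3=1 y4=1
  y1=0 y2=1 y3=1 y4=1
  y1=1 y2=0 y3=1 y4=0
  y1=1 y2=0 y3=1 y4=1
  y1=1 y2=1 y3=1 y4=1
Count: 7.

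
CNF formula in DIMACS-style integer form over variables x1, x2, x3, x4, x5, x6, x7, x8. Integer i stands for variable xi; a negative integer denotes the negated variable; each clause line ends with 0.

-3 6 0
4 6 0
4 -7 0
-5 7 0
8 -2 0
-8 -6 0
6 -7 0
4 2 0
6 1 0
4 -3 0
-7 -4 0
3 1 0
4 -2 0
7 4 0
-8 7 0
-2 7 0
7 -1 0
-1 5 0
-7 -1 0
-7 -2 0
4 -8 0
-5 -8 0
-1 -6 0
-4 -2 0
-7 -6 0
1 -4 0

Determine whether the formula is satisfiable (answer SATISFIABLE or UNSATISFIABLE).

UNSATISFIABLE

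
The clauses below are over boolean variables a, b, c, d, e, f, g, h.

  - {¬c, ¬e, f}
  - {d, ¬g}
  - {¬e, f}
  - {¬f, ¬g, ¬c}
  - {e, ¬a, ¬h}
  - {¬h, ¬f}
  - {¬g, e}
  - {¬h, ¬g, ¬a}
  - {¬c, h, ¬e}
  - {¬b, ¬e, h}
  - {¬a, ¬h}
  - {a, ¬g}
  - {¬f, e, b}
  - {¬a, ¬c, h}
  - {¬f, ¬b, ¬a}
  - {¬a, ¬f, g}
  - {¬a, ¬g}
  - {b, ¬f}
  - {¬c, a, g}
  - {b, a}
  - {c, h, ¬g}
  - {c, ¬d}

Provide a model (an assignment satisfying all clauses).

a=T, b=F, c=F, d=F, e=F, f=F, g=F, h=F

Set a = True and propagate.
  then h is forced to False.
  then c is forced to False.
  then g is forced to False.
  then f is forced to False.
  then e is forced to False.
  then d is forced to False.
b is now unconstrained; take b = False.
Every clause has at least one true literal under this assignment.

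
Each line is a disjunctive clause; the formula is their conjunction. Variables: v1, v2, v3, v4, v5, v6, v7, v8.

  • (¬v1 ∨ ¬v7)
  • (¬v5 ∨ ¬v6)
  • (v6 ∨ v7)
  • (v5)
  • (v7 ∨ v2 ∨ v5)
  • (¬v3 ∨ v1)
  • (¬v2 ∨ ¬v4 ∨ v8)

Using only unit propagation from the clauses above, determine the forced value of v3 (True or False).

False

(v5) stands alone — v5 = True.
(¬v5 ∨ ¬v6): since v5 = True, the clause reduces to (¬v6). v6 = False.
(v7 ∨ v6): since v6 = False, the clause reduces to (v7). v7 = True.
(¬v1 ∨ ¬v7) with v7 = True leaves only ¬v1, so v1 = False.
(¬v3 ∨ v1) with v1 = False leaves only ¬v3, so v3 = False.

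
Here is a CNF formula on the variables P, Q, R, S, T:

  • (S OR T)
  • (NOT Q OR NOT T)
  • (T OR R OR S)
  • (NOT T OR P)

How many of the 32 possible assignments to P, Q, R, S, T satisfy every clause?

12

Split on T, then S.
  T=T, S=T: remaining (P,Q,R) ∈ {(T,F,F); (T,F,T)} — 2.
  T=T, S=F: remaining (P,Q,R) ∈ {(T,F,F); (T,F,T)} — 2.
  T=F, S=T: P, Q, R free → 2^3 = 8.
  T=F, S=F: a clause becomes empty — 0.
Total: 2 + 2 + 8 + 0 = 12.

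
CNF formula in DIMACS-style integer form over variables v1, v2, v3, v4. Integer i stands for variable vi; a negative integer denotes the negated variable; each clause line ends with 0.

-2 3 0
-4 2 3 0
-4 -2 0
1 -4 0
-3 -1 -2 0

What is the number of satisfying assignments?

The models are:
  v1=F v2=F v3=F v4=F
  v1=F v2=F v3=T v4=F
  v1=F v2=T v3=T v4=F
  v1=T v2=F v3=F v4=F
  v1=T v2=F v3=T v4=F
  v1=T v2=F v3=T v4=T
That's 6 in total.

6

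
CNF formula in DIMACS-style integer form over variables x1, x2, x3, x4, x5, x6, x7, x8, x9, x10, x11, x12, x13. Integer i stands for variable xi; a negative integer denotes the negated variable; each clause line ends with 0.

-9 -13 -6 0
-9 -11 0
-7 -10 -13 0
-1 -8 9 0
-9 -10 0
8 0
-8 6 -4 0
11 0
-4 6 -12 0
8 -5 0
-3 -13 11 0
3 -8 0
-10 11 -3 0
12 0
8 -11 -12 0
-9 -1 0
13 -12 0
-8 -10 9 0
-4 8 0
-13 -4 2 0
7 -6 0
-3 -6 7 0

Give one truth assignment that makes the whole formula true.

The clause (x8) is unit: x8 must be True.
(x11) is a unit clause, so x11 = True.
Unit propagation: (~x9) forces x9 = False.
(~x1) is a unit clause, so x1 = False.
The clause (x3) is unit: x3 must be True.
(x12) is a unit clause, so x12 = True.
The clause (x13) is unit: x13 must be True.
Unit propagation: (~x10) forces x10 = False.
Pure literal: x2 appears only positively; assign x2 = True.
Pure literal: x4 appears only negated; assign x4 = False.
Branch on x6: take x6 = False.
x5, x7 are now unconstrained; take x5 = True, x7 = True.

x1=False  x2=True  x3=True  x4=False  x5=True  x6=False  x7=True  x8=True  x9=False  x10=False  x11=True  x12=True  x13=True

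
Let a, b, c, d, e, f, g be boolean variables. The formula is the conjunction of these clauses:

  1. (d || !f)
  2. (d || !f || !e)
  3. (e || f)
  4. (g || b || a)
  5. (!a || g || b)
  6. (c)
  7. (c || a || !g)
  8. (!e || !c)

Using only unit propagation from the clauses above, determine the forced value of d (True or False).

(c) is a unit clause: c = True.
From (!e || !c) and c = True: e = False.
(e || f): since e = False, the clause reduces to (f). f = True.
(d || !f) with f = True leaves only d, so d = True.

True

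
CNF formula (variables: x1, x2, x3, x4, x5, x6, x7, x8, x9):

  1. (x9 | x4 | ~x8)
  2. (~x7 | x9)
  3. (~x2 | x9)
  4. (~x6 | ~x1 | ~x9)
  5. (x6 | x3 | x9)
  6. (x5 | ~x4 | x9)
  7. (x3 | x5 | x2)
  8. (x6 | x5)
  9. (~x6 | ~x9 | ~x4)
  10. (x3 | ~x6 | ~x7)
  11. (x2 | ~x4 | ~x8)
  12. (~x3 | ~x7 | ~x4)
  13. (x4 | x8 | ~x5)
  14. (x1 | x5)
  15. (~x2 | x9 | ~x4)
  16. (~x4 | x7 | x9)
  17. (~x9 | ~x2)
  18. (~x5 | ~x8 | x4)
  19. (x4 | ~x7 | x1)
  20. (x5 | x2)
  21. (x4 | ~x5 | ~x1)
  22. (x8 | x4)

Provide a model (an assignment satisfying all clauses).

x1=True, x2=False, x3=False, x4=True, x5=True, x6=False, x7=False, x8=False, x9=True

Check each clause:
  1. (x9 | ~x8 | x4) — ~x8 is true.
  2. (x9 | ~x7) — x9 is true.
  3. (~x2 | x9) — x9 is true.
  4. (~x9 | ~x6 | ~x1) — ~x6 is true.
  5. (x3 | x6 | x9) — x9 is true.
  6. (x9 | ~x4 | x5) — x9 is true.
  7. (x2 | x3 | x5) — x5 is true.
  8. (x5 | x6) — x5 is true.
  9. (~x6 | ~x4 | ~x9) — ~x6 is true.
  10. (x3 | ~x6 | ~x7) — ~x7 is true.
  11. (~x4 | x2 | ~x8) — ~x8 is true.
  12. (~x3 | ~x7 | ~x4) — ~x7 is true.
  13. (x8 | x4 | ~x5) — x4 is true.
  14. (x1 | x5) — x1 is true.
  15. (~x2 | x9 | ~x4) — x9 is true.
  16. (x9 | x7 | ~x4) — x9 is true.
  17. (~x9 | ~x2) — ~x2 is true.
  18. (~x8 | ~x5 | x4) — ~x8 is true.
  19. (~x7 | x1 | x4) — ~x7 is true.
  20. (x5 | x2) — x5 is true.
  21. (~x5 | x4 | ~x1) — x4 is true.
  22. (x8 | x4) — x4 is true.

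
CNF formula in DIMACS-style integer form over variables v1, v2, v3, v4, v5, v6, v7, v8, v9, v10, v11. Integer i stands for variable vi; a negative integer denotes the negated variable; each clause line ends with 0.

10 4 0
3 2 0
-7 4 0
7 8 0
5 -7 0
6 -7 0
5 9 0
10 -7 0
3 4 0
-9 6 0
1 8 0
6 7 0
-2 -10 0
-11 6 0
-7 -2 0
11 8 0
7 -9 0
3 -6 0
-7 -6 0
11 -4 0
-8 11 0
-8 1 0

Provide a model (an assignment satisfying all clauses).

v1=T, v2=F, v3=T, v4=T, v5=T, v6=T, v7=F, v8=T, v9=F, v10=T, v11=T

Pure literal: v1 appears only positively; assign v1 = True.
v3 occurs only positively in the remaining clauses — set v3 = True.
Try v2 = False.
For the remaining variables, v4 = True, v5 = True, v6 = True, v7 = False, v8 = True, v9 = False, v10 = True, v11 = True works.
Every clause has at least one true literal under this assignment.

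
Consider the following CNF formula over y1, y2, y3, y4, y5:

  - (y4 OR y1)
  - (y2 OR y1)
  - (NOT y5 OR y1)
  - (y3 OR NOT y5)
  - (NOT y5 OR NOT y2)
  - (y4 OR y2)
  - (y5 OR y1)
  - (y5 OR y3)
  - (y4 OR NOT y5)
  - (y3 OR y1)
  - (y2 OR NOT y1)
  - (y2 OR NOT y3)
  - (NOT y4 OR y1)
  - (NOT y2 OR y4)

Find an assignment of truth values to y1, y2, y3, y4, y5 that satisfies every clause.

y1=T, y2=T, y3=T, y4=T, y5=F

Set y1 = True and propagate.
  then y2 is forced to True.
  then y5 is forced to False.
  then y3 is forced to True.
  then y4 is forced to True.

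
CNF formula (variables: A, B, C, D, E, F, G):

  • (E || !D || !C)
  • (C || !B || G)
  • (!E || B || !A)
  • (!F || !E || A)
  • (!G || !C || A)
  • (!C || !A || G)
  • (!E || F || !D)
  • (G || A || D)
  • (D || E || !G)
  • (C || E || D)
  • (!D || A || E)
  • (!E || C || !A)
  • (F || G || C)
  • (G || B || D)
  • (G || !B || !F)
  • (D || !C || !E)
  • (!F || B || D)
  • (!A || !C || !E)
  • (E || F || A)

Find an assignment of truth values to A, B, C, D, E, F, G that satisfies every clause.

A=F, B=F, C=F, D=F, E=T, F=F, G=T

Check each clause:
  1. (!D || E || !C) — E is true.
  2. (C || !B || G) — !B is true.
  3. (!A || B || !E) — !A is true.
  4. (!F || !E || A) — !F is true.
  5. (!C || !G || A) — !C is true.
  6. (G || !A || !C) — !C is true.
  7. (!D || !E || F) — !D is true.
  8. (G || D || A) — G is true.
  9. (E || D || !G) — E is true.
  10. (C || E || D) — E is true.
  11. (A || !D || E) — !D is true.
  12. (!A || !E || C) — !A is true.
  13. (G || F || C) — G is true.
  14. (G || B || D) — G is true.
  15. (!B || G || !F) — !F is true.
  16. (!E || !C || D) — !C is true.
  17. (!F || D || B) — !F is true.
  18. (!A || !C || !E) — !C is true.
  19. (F || E || A) — E is true.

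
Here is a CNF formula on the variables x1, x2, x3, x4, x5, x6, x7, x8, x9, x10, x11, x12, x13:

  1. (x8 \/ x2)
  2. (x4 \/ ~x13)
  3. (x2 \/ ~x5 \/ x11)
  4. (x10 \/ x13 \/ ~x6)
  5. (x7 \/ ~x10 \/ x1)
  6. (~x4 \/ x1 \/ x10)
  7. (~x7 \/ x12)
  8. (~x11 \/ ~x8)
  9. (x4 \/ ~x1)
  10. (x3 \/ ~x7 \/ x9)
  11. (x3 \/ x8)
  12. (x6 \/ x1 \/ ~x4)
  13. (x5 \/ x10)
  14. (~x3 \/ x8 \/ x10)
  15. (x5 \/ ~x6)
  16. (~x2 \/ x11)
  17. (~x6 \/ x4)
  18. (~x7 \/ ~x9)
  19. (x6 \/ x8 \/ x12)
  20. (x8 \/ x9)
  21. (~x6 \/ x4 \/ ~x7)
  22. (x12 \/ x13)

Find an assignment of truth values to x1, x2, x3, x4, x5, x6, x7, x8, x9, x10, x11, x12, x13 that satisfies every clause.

x12 occurs only positively in the remaining clauses — set x12 = True.
Try x1 = True.
  then x4 is forced to True.
For the remaining variables, x2 = False, x3 = True, x5 = False, x6 = False, x7 = True, x8 = True, x9 = False, x10 = True, x11 = False, x13 = False works.

x1 = T, x2 = F, x3 = T, x4 = T, x5 = F, x6 = F, x7 = T, x8 = T, x9 = F, x10 = T, x11 = F, x12 = T, x13 = F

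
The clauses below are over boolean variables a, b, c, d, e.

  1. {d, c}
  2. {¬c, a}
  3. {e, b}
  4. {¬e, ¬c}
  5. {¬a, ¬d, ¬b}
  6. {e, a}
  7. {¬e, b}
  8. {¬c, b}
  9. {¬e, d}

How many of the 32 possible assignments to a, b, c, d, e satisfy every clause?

Satisfying assignments:
  a=0 b=1 c=0 d=1 e=1
  a=1 b=1 c=1 d=0 e=0
That's 2 in total.

2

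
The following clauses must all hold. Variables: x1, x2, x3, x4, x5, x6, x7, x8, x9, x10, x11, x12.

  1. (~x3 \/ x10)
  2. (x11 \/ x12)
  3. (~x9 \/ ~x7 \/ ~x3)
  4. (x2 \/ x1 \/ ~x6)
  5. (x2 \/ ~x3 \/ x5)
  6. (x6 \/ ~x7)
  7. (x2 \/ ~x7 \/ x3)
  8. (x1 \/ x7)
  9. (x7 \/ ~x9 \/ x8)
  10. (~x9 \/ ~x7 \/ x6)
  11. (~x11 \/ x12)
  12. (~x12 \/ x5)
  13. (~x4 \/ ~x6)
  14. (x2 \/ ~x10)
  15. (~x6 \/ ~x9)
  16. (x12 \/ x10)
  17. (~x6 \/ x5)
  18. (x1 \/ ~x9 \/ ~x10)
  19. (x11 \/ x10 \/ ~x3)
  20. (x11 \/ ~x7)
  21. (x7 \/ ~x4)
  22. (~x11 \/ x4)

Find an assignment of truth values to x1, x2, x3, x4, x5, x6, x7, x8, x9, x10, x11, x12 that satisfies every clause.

Pure literal: x1 appears only positively; assign x1 = True.
x2 occurs only positively in the remaining clauses — set x2 = True.
Try x3 = False.
Try x4 = False.
  then x11 is forced to False.
  then x12 is forced to True.
  then x5 is forced to True.
  then x7 is forced to False.
Branch on x6: take x6 = True.
  then x9 is forced to False.
x8, x10 are now unconstrained; take x8 = True, x10 = True.
Every clause has at least one true literal under this assignment.

x1=True, x2=True, x3=False, x4=False, x5=True, x6=True, x7=False, x8=True, x9=False, x10=True, x11=False, x12=True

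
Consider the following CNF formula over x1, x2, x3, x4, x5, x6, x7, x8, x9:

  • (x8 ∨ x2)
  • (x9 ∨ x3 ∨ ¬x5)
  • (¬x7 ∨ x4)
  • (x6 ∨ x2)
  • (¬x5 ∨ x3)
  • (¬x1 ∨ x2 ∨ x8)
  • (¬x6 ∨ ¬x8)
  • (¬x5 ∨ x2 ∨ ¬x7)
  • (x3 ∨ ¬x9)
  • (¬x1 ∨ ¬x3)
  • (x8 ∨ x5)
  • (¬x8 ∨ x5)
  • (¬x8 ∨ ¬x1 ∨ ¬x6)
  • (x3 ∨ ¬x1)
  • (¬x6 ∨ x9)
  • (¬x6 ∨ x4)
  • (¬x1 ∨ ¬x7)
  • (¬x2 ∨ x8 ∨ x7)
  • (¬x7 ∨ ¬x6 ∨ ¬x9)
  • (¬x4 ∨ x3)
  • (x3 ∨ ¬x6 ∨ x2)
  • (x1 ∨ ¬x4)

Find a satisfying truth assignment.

x1=F  x2=T  x3=T  x4=F  x5=T  x6=F  x7=F  x8=T  x9=F

Try x1 = False.
  then x4 is forced to False.
  then x7 is forced to False.
  then x6 is forced to False.
  then x2 is forced to True.
  then x8 is forced to True.
  then x5 is forced to True.
  then x3 is forced to True.
x9 is now unconstrained; take x9 = False.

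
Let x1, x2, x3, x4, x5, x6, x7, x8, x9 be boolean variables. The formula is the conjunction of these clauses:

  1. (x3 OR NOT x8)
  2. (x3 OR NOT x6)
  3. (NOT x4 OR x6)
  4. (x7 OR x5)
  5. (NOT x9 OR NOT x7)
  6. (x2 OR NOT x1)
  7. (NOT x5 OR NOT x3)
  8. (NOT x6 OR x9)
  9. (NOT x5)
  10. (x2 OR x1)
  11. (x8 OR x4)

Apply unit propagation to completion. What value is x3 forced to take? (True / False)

True

Unit clause (NOT x5) sets x5 = False.
From (x7 OR x5) and x5 = False: x7 = True.
(NOT x9 OR NOT x7): since x7 = True, the clause reduces to (NOT x9). x9 = False.
In (x9 OR NOT x6), x9 is now false; NOT x6 must hold, so x6 = False.
(x6 OR NOT x4) with x6 = False leaves only NOT x4, so x4 = False.
From (x4 OR x8) and x4 = False: x8 = True.
From (NOT x8 OR x3) and x8 = True: x3 = True.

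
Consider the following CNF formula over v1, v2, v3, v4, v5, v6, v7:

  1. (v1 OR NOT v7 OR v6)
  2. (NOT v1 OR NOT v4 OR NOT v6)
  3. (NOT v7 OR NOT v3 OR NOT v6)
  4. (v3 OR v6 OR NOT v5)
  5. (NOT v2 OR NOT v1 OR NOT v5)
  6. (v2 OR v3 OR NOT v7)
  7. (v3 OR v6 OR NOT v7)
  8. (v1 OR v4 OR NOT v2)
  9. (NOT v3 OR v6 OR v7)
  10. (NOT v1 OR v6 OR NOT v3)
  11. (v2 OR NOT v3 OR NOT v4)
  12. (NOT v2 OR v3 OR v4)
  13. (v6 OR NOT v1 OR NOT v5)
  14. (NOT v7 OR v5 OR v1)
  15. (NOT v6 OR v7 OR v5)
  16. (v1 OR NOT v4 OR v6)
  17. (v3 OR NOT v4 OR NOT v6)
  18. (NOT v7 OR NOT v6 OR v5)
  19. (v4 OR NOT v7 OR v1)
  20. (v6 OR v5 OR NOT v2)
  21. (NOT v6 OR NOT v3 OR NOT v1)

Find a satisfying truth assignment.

v1=F, v2=F, v3=F, v4=F, v5=F, v6=F, v7=F

Branch on v1: take v1 = False.
Try v2 = False.
The remaining clauses are satisfied by v3 = False, v4 = False, v5 = False, v6 = False, v7 = False.
Check each clause:
  1. (v6 OR NOT v7 OR v1) — NOT v7 is true.
  2. (NOT v4 OR NOT v6 OR NOT v1) — NOT v6 is true.
  3. (NOT v6 OR NOT v7 OR NOT v3) — NOT v7 is true.
  4. (NOT v5 OR v6 OR v3) — NOT v5 is true.
  5. (NOT v1 OR NOT v5 OR NOT v2) — NOT v5 is true.
  6. (v3 OR NOT v7 OR v2) — NOT v7 is true.
  7. (v6 OR NOT v7 OR v3) — NOT v7 is true.
  8. (NOT v2 OR v1 OR v4) — NOT v2 is true.
  9. (v7 OR NOT v3 OR v6) — NOT v3 is true.
  10. (NOT v3 OR NOT v1 OR v6) — NOT v3 is true.
  11. (NOT v3 OR NOT v4 OR v2) — NOT v4 is true.
  12. (NOT v2 OR v3 OR v4) — NOT v2 is true.
  13. (NOT v1 OR NOT v5 OR v6) — NOT v5 is true.
  14. (v5 OR v1 OR NOT v7) — NOT v7 is true.
  15. (v5 OR v7 OR NOT v6) — NOT v6 is true.
  16. (v6 OR NOT v4 OR v1) — NOT v4 is true.
  17. (NOT v4 OR NOT v6 OR v3) — NOT v6 is true.
  18. (NOT v7 OR v5 OR NOT v6) — NOT v7 is true.
  19. (v4 OR v1 OR NOT v7) — NOT v7 is true.
  20. (v5 OR v6 OR NOT v2) — NOT v2 is true.
  21. (NOT v6 OR NOT v3 OR NOT v1) — NOT v6 is true.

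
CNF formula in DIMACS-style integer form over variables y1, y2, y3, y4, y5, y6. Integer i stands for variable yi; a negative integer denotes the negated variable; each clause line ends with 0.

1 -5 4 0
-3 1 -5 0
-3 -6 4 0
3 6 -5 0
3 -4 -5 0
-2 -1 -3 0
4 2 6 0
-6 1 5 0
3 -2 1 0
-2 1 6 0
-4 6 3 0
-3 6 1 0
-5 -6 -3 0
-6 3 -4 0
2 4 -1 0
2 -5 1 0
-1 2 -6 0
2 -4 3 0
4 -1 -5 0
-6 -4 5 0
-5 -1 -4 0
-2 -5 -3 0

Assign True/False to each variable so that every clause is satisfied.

y1=True, y2=True, y3=False, y4=False, y5=False, y6=True

Branch on y1: take y1 = True.
Try y2 = True.
  then y3 is forced to False.
The remaining clauses are satisfied by y4 = False, y5 = False, y6 = True.
Every clause has at least one true literal under this assignment.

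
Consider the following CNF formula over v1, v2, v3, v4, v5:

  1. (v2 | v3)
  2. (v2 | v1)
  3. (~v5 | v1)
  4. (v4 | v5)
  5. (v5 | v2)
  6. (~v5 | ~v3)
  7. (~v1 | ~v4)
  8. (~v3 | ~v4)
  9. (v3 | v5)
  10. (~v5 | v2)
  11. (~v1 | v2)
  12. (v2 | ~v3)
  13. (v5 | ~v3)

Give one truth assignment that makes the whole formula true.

v1=True, v2=True, v3=False, v4=False, v5=True

Pure literal: v2 appears only positively; assign v2 = True.
Branch on v1: take v1 = True.
  then v4 is forced to False.
  then v5 is forced to True.
  then v3 is forced to False.
Check each clause:
  1. (v3 | v2) — v2 is true.
  2. (v2 | v1) — v1 is true.
  3. (v1 | ~v5) — v1 is true.
  4. (v5 | v4) — v5 is true.
  5. (v5 | v2) — v2 is true.
  6. (~v5 | ~v3) — ~v3 is true.
  7. (~v4 | ~v1) — ~v4 is true.
  8. (~v4 | ~v3) — ~v4 is true.
  9. (v5 | v3) — v5 is true.
  10. (v2 | ~v5) — v2 is true.
  11. (~v1 | v2) — v2 is true.
  12. (~v3 | v2) — v2 is true.
  13. (v5 | ~v3) — v5 is true.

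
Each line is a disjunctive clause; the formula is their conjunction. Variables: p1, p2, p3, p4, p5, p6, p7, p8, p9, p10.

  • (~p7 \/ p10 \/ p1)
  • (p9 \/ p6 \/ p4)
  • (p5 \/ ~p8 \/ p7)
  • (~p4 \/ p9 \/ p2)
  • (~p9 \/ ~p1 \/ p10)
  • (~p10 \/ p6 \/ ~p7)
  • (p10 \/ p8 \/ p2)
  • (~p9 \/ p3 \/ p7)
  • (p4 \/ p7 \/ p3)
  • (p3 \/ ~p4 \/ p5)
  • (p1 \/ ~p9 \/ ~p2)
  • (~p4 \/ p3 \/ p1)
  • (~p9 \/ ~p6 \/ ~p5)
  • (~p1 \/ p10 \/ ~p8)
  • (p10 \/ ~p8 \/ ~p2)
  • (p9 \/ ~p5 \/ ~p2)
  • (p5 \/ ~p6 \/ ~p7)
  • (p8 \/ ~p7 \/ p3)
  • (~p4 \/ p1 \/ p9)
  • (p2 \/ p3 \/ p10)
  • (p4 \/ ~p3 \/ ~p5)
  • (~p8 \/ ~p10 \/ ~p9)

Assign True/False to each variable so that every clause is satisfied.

Set p1 = True and propagate.
For the remaining variables, p2 = True, p3 = True, p4 = True, p5 = False, p6 = False, p7 = False, p8 = False, p9 = True, p10 = True works.

p1=1, p2=1, p3=1, p4=1, p5=0, p6=0, p7=0, p8=0, p9=1, p10=1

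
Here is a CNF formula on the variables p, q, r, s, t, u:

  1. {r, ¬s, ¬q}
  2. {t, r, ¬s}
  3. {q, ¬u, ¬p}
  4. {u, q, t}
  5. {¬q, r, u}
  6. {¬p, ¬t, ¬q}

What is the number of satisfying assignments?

Case analysis on q and r:
  q=1, r=1: s, u free; 3 ways for (p,t) × 2^2 = 12.
  q=1, r=0: remaining (p,s,t,u) ∈ {(0,0,0,1); (0,0,1,1); (1,0,0,1)} — 3.
  q=0, r=1: s free; 4 ways for (p,t,u) × 2^1 = 8.
  q=0, r=0: 7 of the 16 assignments to (p,s,t,u) work.
Total: 12 + 3 + 8 + 7 = 30.

30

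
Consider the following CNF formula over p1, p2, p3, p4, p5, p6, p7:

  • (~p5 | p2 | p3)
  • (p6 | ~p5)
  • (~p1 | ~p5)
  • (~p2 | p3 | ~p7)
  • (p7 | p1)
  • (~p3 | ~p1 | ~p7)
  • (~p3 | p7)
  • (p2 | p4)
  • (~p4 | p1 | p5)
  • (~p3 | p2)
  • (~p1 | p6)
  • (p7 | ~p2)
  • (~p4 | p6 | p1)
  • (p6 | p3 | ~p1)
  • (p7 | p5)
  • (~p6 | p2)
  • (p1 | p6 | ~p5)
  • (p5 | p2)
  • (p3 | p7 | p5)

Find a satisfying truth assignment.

p1=False, p2=True, p3=True, p4=True, p5=True, p6=True, p7=True

Try p1 = False.
  then p7 is forced to True.
The remaining clauses are satisfied by p2 = True, p3 = True, p4 = True, p5 = True, p6 = True.
Every clause has at least one true literal under this assignment.
Check each clause:
  1. (p3 | ~p5 | p2) — p2 is true.
  2. (p6 | ~p5) — p6 is true.
  3. (~p1 | ~p5) — ~p1 is true.
  4. (~p7 | ~p2 | p3) — p3 is true.
  5. (p1 | p7) — p7 is true.
  6. (~p1 | ~p7 | ~p3) — ~p1 is true.
  7. (~p3 | p7) — p7 is true.
  8. (p2 | p4) — p2 is true.
  9. (~p4 | p5 | p1) — p5 is true.
  10. (p2 | ~p3) — p2 is true.
  11. (p6 | ~p1) — ~p1 is true.
  12. (p7 | ~p2) — p7 is true.
  13. (p6 | p1 | ~p4) — p6 is true.
  14. (~p1 | p3 | p6) — p3 is true.
  15. (p7 | p5) — p5 is true.
  16. (p2 | ~p6) — p2 is true.
  17. (p1 | ~p5 | p6) — p6 is true.
  18. (p2 | p5) — p2 is true.
  19. (p7 | p3 | p5) — p3 is true.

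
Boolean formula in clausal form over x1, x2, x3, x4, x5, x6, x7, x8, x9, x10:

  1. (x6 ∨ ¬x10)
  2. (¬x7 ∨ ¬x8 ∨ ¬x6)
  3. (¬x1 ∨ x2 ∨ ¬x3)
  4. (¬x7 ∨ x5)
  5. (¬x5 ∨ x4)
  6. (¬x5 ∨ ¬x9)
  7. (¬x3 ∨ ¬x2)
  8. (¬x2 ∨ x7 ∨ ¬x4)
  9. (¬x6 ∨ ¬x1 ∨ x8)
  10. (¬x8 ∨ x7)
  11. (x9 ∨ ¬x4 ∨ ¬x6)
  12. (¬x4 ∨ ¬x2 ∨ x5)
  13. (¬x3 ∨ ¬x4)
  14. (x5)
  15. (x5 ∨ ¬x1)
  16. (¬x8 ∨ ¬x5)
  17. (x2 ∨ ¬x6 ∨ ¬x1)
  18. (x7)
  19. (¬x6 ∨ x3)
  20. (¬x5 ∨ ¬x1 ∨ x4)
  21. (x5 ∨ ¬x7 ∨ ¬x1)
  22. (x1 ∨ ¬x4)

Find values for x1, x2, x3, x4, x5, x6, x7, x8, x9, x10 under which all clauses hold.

(x5) is a unit clause, so x5 = True.
Unit propagation: (x4) forces x4 = True.
(¬x9) is a unit clause, so x9 = False.
The clause (¬x6) is unit: x6 must be False.
(¬x10) is a unit clause, so x10 = False.
The clause (¬x3) is unit: x3 must be False.
(¬x8) is a unit clause, so x8 = False.
Unit propagation: (x7) forces x7 = True.
The clause (x1) is unit: x1 must be True.
x2 is now unconstrained; take x2 = True.

x1=1, x2=1, x3=0, x4=1, x5=1, x6=0, x7=1, x8=0, x9=0, x10=0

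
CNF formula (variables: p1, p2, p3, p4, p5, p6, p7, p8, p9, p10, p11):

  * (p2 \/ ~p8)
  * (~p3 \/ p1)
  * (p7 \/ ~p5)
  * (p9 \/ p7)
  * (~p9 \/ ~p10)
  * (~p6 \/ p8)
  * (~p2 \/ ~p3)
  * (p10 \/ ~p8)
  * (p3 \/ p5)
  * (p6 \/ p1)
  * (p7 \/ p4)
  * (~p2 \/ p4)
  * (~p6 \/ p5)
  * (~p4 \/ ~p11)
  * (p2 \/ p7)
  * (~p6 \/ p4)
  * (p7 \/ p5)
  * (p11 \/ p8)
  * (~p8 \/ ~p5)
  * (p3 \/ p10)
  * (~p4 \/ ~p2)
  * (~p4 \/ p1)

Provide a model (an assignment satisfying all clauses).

Pure literal: p1 appears only positively; assign p1 = True.
p7 occurs only positively in the remaining clauses — set p7 = True.
Branch on p2: take p2 = False.
  then p8 is forced to False.
  then p6 is forced to False.
  then p11 is forced to True.
  then p4 is forced to False.
For the remaining variables, p3 = True, p5 = False, p9 = True, p10 = False works.
Every clause has at least one true literal under this assignment.

p1=1, p2=0, p3=1, p4=0, p5=0, p6=0, p7=1, p8=0, p9=1, p10=0, p11=1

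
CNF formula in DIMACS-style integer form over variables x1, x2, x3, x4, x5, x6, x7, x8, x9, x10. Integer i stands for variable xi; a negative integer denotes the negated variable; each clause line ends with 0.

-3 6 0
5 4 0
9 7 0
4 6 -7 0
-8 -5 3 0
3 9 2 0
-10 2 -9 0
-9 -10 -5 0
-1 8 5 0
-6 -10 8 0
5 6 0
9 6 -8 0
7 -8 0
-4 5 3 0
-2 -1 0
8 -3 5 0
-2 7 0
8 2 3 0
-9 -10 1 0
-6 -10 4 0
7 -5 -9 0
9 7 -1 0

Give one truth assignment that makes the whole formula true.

x10 occurs only negated in the remaining clauses — set x10 = False.
Set x1 = True and propagate.
  then x2 is forced to False.
Branch on x3: take x3 = True.
  then x6 is forced to True.
Try x4 = True.
For the remaining variables, x5 = True, x7 = True, x8 = False, x9 = False works.
Every clause has at least one true literal under this assignment.
Check each clause:
  1. (~x3 | x6) — x6 is true.
  2. (x4 | x5) — x4 is true.
  3. (x7 | x9) — x7 is true.
  4. (x6 | x4 | ~x7) — x4 is true.
  5. (~x8 | x3 | ~x5) — x3 is true.
  6. (x2 | x3 | x9) — x3 is true.
  7. (~x10 | x2 | ~x9) — ~x10 is true.
  8. (~x5 | ~x9 | ~x10) — ~x10 is true.
  9. (x5 | ~x1 | x8) — x5 is true.
  10. (x8 | ~x10 | ~x6) — ~x10 is true.
  11. (x5 | x6) — x5 is true.
  12. (x6 | ~x8 | x9) — ~x8 is true.
  13. (~x8 | x7) — ~x8 is true.
  14. (x3 | ~x4 | x5) — x3 is true.
  15. (~x1 | ~x2) — ~x2 is true.
  16. (~x3 | x5 | x8) — x5 is true.
  17. (~x2 | x7) — ~x2 is true.
  18. (x3 | x2 | x8) — x3 is true.
  19. (x1 | ~x9 | ~x10) — x1 is true.
  20. (x4 | ~x10 | ~x6) — x4 is true.
  21. (~x5 | ~x9 | x7) — x7 is true.
  22. (x9 | ~x1 | x7) — x7 is true.

x1 = T  x2 = F  x3 = T  x4 = T  x5 = T  x6 = T  x7 = T  x8 = F  x9 = F  x10 = F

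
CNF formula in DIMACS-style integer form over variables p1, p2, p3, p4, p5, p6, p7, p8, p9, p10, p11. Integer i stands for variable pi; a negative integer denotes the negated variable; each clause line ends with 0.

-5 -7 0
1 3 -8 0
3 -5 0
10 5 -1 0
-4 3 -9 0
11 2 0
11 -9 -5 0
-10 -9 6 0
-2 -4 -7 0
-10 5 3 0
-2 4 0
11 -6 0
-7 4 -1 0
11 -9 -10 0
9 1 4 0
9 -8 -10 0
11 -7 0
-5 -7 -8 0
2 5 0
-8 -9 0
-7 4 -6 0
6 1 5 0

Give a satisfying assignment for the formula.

p1 = False  p2 = True  p3 = False  p4 = True  p5 = False  p6 = True  p7 = False  p8 = False  p9 = False  p10 = False  p11 = True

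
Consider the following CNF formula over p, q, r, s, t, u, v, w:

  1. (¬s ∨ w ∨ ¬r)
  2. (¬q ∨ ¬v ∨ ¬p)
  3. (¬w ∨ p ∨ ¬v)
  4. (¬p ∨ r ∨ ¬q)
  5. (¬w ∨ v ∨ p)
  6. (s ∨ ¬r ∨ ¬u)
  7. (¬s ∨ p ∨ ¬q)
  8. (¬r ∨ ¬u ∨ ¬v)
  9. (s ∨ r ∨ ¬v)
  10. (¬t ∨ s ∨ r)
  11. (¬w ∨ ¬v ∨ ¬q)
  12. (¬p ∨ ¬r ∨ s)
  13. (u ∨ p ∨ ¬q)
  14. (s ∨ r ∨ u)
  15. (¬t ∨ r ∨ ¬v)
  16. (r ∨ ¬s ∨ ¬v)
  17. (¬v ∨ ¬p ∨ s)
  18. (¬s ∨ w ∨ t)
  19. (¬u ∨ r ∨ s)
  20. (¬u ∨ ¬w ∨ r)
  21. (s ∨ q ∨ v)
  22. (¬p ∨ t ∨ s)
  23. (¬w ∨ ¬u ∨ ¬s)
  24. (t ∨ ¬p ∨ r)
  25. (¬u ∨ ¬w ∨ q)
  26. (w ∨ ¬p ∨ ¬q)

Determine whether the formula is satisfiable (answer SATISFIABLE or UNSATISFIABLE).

SATISFIABLE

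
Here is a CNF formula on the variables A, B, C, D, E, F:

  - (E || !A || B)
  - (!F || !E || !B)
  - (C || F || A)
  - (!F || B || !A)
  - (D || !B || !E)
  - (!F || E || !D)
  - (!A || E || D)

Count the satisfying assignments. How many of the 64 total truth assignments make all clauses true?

23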